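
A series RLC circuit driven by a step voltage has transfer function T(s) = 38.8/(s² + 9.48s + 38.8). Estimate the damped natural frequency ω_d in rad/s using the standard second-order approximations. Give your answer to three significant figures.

ω_n = √38.8 = 6.23 rad/s; ζ = 9.48/(2·6.23) = 0.761.
The damped frequency ω_d = ω_n√(1−ζ²) = 4.04 rad/s.

ω_d ≈ 4.04 rad/s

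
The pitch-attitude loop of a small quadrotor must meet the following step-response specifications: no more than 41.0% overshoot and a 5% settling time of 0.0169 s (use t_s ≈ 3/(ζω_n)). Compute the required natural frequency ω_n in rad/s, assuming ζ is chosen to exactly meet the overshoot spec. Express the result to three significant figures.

ζ = −ln(OS)/√(π² + (ln OS)²). With OS = 0.410, ln OS = −0.8916 and ζ = 0.8916/3.266 = 0.273.
Then ω_n = 3/(ζ t_s) = 3/(0.273 × 0.0169) = 650 rad/s.

ω_n ≈ 650 rad/s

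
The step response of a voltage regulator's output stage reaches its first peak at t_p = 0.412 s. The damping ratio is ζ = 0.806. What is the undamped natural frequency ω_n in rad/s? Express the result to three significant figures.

Peak time t_p = π/ω_d, so ω_d = π/t_p = π/0.412 = 7.63 rad/s.
ω_n = ω_d/√(1−ζ²) = 7.63/√0.350 = 12.9 rad/s.

ω_n ≈ 12.9 rad/s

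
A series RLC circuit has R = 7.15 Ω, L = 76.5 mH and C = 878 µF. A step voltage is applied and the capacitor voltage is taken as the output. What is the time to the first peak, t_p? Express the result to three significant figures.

For a series RLC circuit (capacitor voltage as output), ω_n = 1/√(LC) = 1/√(76.5 mH · 878 µF) = 122 rad/s.
ζ = (R/2)·√(C/L) = (7.15/2)·√(878 µF/76.5 mH) = 0.383.
The damped frequency ω_d = ω_n√(1−ζ²) = 113 rad/s. t_p = π/ω_d = 0.0279 s.

t_p ≈ 0.0279 s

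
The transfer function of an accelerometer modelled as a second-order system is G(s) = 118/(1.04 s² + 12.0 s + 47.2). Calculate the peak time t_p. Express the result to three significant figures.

Dividing through by 1.04: denominator becomes s² + 11.54 s + 45.38.
So ω_n = √45.38 = 6.74 rad/s and ζ = 11.54/(2·6.74) = 0.856.
ω_d = ω_n√(1−ζ²) = 3.48 rad/s. t_p = π/ω_d = 0.903 s.

t_p ≈ 0.903 s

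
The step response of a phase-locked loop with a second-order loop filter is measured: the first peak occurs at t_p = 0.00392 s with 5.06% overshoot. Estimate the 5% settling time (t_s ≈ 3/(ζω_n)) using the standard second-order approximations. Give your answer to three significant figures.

t_s ≈ 0.00394 s

From the overshoot, ζ = −ln(OS)/√(π²+ln²(OS)) = 0.689.
t_p = π/ω_d ⇒ ω_d = 801 rad/s; then ω_n = ω_d/√(1−ζ²) = 1110 rad/s.
t_s ≈ 3/(ζω_n) = 3/(0.689·1110) = 0.00394 s.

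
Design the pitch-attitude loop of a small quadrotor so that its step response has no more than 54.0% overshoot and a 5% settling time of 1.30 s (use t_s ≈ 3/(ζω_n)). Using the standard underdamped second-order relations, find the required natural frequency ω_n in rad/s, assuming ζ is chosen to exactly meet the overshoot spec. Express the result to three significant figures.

ω_n ≈ 12.0 rad/s

Inverting the overshoot relation: ζ = |ln 0.540|/√(π² + ln²0.540) = 0.192.
Then ω_n = 3/(ζ t_s) = 3/(0.192 × 1.30) = 12.0 rad/s.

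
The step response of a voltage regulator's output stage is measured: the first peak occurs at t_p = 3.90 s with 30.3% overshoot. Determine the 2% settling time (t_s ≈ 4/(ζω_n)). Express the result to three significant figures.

t_s ≈ 13.1 s

The overshoot fixes ζ = −ln(OS)/√(π²+ln²(OS)) = 0.355.
t_p = π/ω_d ⇒ ω_d = 0.806 rad/s; then ω_n = ω_d/√(1−ζ²) = 0.862 rad/s.
t_s ≈ 4/(ζω_n) = 4/(0.355·0.862) = 13.1 s.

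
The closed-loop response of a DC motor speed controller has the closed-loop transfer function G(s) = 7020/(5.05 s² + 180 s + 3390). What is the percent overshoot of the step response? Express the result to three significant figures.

%OS ≈ 5.09%

Dividing through by 5.05: denominator becomes s² + 35.64 s + 671.3.
So ω_n = √671.3 = 25.9 rad/s and ζ = 35.64/(2·25.9) = 0.688.
Overshoot: exp(−π·0.688/√(1−0.688²)) = 0.0509, i.e. 5.09%.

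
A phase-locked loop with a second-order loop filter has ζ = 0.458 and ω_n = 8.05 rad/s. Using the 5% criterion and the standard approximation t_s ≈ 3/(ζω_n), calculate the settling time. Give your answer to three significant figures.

t_s ≈ 3/(ζω_n) = 3/(0.458 × 8.05) = 0.814 s.

t_s ≈ 0.814 s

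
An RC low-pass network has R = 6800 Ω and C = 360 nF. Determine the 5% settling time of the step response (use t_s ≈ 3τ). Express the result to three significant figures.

t_s ≈ 0.00734 s

τ = RC = 6800 × 360 nF = 0.00245 s.
t_s ≈ 3τ = 0.00734 s.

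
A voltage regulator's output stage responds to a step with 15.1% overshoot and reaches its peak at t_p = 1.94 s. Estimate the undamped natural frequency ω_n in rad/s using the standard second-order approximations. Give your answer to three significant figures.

ω_n ≈ 1.89 rad/s

ζ from %OS: ζ = |ln 0.151|/√(π²+ln²0.151) = 0.516.
t_p = π/ω_d ⇒ ω_d = 1.62 rad/s; then ω_n = ω_d/√(1−ζ²) = 1.89 rad/s.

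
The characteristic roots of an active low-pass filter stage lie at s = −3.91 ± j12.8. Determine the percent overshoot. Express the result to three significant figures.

The poles are at −σ ± jω_d with σ = 3.91 and ω_d = 12.8, so ω_n = √(σ²+ω_d²) = 13.4 rad/s and ζ = σ/ω_n = 0.292.
%OS = 100 e^{−πζ/√(1−ζ²)} with ζ = 0.292 gives 38.3%.

%OS ≈ 38.3%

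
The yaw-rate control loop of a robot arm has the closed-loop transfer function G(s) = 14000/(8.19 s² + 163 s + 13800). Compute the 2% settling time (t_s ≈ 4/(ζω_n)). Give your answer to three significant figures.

t_s ≈ 0.402 s

Dividing through by 8.19: denominator becomes s² + 19.90 s + 1685.
So ω_n = √1685 = 41.0 rad/s and ζ = 19.90/(2·41.0) = 0.242.
t_s ≈ 4/(ζω_n) = 0.402 s.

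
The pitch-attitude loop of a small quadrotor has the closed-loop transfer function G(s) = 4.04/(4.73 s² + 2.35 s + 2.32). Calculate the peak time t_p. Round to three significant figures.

t_p ≈ 4.80 s

Dividing through by 4.73: denominator becomes s² + 0.4968 s + 0.4905.
So ω_n = √0.4905 = 0.700 rad/s and ζ = 0.4968/(2·0.700) = 0.355.
ω_d = ω_n√(1−ζ²) = 0.655 rad/s. t_p = π/ω_d = 4.80 s.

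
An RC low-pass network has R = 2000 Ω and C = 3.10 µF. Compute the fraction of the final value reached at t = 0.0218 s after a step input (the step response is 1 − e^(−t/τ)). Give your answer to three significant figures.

y/y_∞ ≈ 0.970

τ = RC = 2000 × 3.10 µF = 0.00620 s.
y(t)/y_∞ = 1 − e^(−t/τ) = 1 − e^(−0.0218/0.00620) = 1 − e^(−3.52) = 0.970.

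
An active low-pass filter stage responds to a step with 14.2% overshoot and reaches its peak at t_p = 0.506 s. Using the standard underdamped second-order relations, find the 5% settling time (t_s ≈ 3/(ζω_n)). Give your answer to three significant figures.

t_s ≈ 0.778 s

The overshoot fixes ζ = −ln(OS)/√(π²+ln²(OS)) = 0.528.
From t_p = π/ω_d, ω_d = π/0.506 = 6.21 rad/s, so ω_n = ω_d/√(1−ζ²) = 7.31 rad/s.
t_s ≈ 3/(ζω_n) = 3/(0.528·7.31) = 0.778 s.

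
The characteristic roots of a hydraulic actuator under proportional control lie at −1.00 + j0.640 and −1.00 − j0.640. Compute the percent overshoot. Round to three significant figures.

With σ = 1.00, ω_d = 0.640: ω_n = √(σ²+ω_d²) = 1.19 rad/s, ζ = σ/ω_n = 0.842.
%OS = 100 e^{−πζ/√(1−ζ²)} with ζ = 0.842 gives 0.738%.

%OS ≈ 0.738%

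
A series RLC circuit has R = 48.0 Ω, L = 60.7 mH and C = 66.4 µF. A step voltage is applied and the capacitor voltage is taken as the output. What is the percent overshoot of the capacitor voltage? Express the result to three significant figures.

%OS ≈ 1.66%

For a series RLC circuit (capacitor voltage as output), ω_n = 1/√(LC) = 1/√(60.7 mH · 66.4 µF) = 498 rad/s.
ζ = (R/2)·√(C/L) = (48.0/2)·√(66.4 µF/60.7 mH) = 0.794.
%OS = 100 e^{−πζ/√(1−ζ²)} with ζ = 0.794 gives 1.66%.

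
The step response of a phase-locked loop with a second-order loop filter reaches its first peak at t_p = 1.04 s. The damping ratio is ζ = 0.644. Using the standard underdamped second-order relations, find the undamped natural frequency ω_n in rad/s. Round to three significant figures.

ω_n ≈ 3.95 rad/s

Peak time t_p = π/ω_d, so ω_d = π/t_p = π/1.04 = 3.02 rad/s.
ω_n = ω_d/√(1−ζ²) = 3.02/√0.585 = 3.95 rad/s.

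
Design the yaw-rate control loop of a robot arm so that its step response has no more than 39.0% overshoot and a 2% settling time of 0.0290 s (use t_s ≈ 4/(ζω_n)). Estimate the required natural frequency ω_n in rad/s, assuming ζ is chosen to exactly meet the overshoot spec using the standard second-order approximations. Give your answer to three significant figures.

ω_n ≈ 480 rad/s

ζ = −ln(OS)/√(π² + (ln OS)²). With OS = 0.390, ln OS = −0.9416 and ζ = 0.9416/3.280 = 0.287.
Then ω_n = 4/(ζ t_s) = 4/(0.287 × 0.0290) = 480 rad/s.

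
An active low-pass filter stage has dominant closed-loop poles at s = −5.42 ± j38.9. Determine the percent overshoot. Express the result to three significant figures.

The poles are at −σ ± jω_d with σ = 5.42 and ω_d = 38.9, so ω_n = √(σ²+ω_d²) = 39.3 rad/s and ζ = σ/ω_n = 0.138.
%OS = 100 e^{−πζ/√(1−ζ²)} with ζ = 0.138 gives 64.6%.

%OS ≈ 64.6%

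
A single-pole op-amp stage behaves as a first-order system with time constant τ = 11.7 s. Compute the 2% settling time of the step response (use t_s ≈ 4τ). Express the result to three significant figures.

t_s ≈ 4τ = 46.8 s.

t_s ≈ 46.8 s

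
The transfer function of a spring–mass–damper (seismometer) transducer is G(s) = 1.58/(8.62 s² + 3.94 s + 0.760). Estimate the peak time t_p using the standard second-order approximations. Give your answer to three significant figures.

Dividing through by 8.62: denominator becomes s² + 0.4571 s + 0.08817.
So ω_n = √0.08817 = 0.297 rad/s and ζ = 0.4571/(2·0.297) = 0.770.
ω_d = ω_n√(1−ζ²) = 0.190 rad/s. t_p = π/ω_d = 16.6 s.

t_p ≈ 16.6 s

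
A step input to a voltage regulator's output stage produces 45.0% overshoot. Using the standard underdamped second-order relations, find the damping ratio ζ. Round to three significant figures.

Inverting the overshoot relation: ζ = |ln 0.450|/√(π² + ln²0.450) = 0.246.

ζ ≈ 0.246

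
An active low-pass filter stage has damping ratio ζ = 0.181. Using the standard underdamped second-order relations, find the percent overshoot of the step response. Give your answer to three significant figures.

%OS ≈ 56.1%

For an underdamped second-order system, %OS = 100·exp(−πζ/√(1−ζ²)).
πζ/√(1−ζ²) = π·0.181/√(1−0.0328) = 0.5782, so %OS = 100·e^(−0.5782) = 56.1%.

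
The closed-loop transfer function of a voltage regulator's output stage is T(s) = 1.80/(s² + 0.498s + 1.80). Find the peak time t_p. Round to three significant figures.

Comparing the denominator to s² + 2ζω_n s + ω_n²: ω_n = √1.80 = 1.34 rad/s, and 2ζω_n = 0.498 so ζ = 0.498/(2·1.34) = 0.186.
ω_d = 1.34·√(1 − 0.186²) = 1.32 rad/s. Then t_p = π/ω_d = 2.38 s.

t_p ≈ 2.38 s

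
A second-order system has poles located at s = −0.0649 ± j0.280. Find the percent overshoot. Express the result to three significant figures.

The poles are at −σ ± jω_d with σ = 0.0649 and ω_d = 0.280, so ω_n = √(σ²+ω_d²) = 0.287 rad/s and ζ = σ/ω_n = 0.226.
%OS = 100 e^{−πζ/√(1−ζ²)} with ζ = 0.226 gives 48.3%.

%OS ≈ 48.3%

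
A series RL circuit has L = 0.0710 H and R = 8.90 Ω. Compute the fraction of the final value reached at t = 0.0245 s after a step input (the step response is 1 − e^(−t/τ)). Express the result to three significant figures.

τ = L/R = 0.0710/8.90 = 0.00798 s.
y(t)/y_∞ = 1 − e^(−t/τ) = 1 − e^(−0.0245/0.00798) = 1 − e^(−3.07) = 0.954.

y/y_∞ ≈ 0.954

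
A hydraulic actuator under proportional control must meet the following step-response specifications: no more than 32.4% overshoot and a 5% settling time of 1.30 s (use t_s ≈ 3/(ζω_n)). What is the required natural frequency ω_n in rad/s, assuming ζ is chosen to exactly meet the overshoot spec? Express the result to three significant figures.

ω_n ≈ 6.83 rad/s

From %OS = 100·exp(−πζ/√(1−ζ²)), invert to get ζ = −ln(OS)/√(π² + ln²(OS)) with OS = 0.324.
−ln 0.324 = 1.127, so ζ = 1.127/√(π² + 1.270) = 0.338.
Then ω_n = 3/(ζ t_s) = 3/(0.338 × 1.30) = 6.83 rad/s.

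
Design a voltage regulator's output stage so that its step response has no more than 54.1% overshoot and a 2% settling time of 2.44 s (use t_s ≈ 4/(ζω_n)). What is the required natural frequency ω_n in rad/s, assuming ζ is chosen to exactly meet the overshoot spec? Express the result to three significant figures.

From %OS = 100·exp(−πζ/√(1−ζ²)), invert to get ζ = −ln(OS)/√(π² + ln²(OS)) with OS = 0.541.
−ln 0.541 = 0.6143, so ζ = 0.6143/√(π² + 0.3774) = 0.192.
From t_s ≈ 4/(ζω_n): ω_n = 4/(ζ·t_s) = 4/(0.192·2.44) = 8.54 rad/s.

ω_n ≈ 8.54 rad/s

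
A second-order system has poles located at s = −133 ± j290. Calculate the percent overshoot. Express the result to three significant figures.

%OS ≈ 23.7%

The poles are at −σ ± jω_d with σ = 133 and ω_d = 290, so ω_n = √(σ²+ω_d²) = 319 rad/s and ζ = σ/ω_n = 0.417.
%OS = 100·exp(−πζ/√(1−ζ²)) = 23.7%.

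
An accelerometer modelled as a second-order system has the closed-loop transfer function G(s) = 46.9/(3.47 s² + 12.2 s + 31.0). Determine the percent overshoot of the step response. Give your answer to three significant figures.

Dividing through by 3.47: denominator becomes s² + 3.516 s + 8.934.
So ω_n = √8.934 = 2.99 rad/s and ζ = 3.516/(2·2.99) = 0.588.
%OS = 100 e^{−πζ/√(1−ζ²)} with ζ = 0.588 gives 10.2%.

%OS ≈ 10.2%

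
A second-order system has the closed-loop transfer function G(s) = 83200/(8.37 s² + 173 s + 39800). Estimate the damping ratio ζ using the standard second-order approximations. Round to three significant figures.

ζ ≈ 0.150

Dividing through by 8.37: denominator becomes s² + 20.67 s + 4755.
So ω_n = √4755 = 69.0 rad/s and ζ = 20.67/(2·69.0) = 0.150.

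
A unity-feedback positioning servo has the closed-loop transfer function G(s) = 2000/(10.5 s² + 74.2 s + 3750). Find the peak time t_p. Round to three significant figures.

Dividing through by 10.5: denominator becomes s² + 7.067 s + 357.1.
So ω_n = √357.1 = 18.9 rad/s and ζ = 7.067/(2·18.9) = 0.187.
ω_d = 18.9·√(1 − 0.187²) = 18.6 rad/s. t_p = π/ω_d = 0.169 s.

t_p ≈ 0.169 s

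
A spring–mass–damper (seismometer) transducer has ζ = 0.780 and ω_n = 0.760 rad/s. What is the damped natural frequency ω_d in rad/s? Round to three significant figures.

ω_d ≈ 0.476 rad/s

ω_d = ω_n√(1−ζ²) = 0.760·√0.392 = 0.476 rad/s.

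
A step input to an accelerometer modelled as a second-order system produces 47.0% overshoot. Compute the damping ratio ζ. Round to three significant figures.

ζ = −ln(OS)/√(π² + (ln OS)²). With OS = 0.470, ln OS = −0.7550 and ζ = 0.7550/3.231 = 0.234.

ζ ≈ 0.234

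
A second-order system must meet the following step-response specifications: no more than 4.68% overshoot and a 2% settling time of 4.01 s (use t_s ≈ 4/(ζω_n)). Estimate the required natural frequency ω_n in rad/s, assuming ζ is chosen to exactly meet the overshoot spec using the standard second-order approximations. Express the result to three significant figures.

ω_n ≈ 1.43 rad/s

From %OS = 100·exp(−πζ/√(1−ζ²)), invert to get ζ = −ln(OS)/√(π² + ln²(OS)) with OS = 0.0468.
−ln 0.0468 = 3.062, so ζ = 3.062/√(π² + 9.375) = 0.698.
Then ω_n = 4/(ζ t_s) = 4/(0.698 × 4.01) = 1.43 rad/s.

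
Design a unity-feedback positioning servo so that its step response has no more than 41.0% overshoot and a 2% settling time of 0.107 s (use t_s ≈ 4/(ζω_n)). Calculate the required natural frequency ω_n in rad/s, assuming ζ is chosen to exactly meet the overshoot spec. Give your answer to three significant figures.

Inverting the overshoot relation: ζ = |ln 0.410|/√(π² + ln²0.410) = 0.273.
From t_s ≈ 4/(ζω_n): ω_n = 4/(ζ·t_s) = 4/(0.273·0.107) = 137 rad/s.

ω_n ≈ 137 rad/s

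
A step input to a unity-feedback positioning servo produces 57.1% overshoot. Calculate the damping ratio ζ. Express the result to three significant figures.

Inverting the overshoot relation: ζ = |ln 0.571|/√(π² + ln²0.571) = 0.176.

ζ ≈ 0.176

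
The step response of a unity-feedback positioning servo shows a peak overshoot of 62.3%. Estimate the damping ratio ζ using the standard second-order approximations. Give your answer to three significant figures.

ζ ≈ 0.149

From %OS = 100·exp(−πζ/√(1−ζ²)), invert to get ζ = −ln(OS)/√(π² + ln²(OS)) with OS = 0.623.
−ln 0.623 = 0.4732, so ζ = 0.4732/√(π² + 0.2239) = 0.149.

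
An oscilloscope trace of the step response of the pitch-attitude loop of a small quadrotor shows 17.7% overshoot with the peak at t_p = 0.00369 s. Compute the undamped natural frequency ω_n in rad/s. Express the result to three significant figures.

ζ from %OS: ζ = |ln 0.177|/√(π²+ln²0.177) = 0.483.
From t_p = π/ω_d, ω_d = π/0.00369 = 851 rad/s, so ω_n = ω_d/√(1−ζ²) = 972 rad/s.

ω_n ≈ 972 rad/s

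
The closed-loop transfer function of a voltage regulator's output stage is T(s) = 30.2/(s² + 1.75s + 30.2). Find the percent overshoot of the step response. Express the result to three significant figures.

%OS ≈ 60.2%

ω_n = √30.2 = 5.50 rad/s; ζ = 1.75/(2·5.50) = 0.159.
%OS = 100·exp(−πζ/√(1−ζ²)) = 60.2%.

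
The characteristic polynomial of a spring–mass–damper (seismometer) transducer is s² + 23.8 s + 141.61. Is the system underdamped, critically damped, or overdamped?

a² − 4b = 23.8² − 4·141.61 = 0 (repeated real root); the system is critically damped.

critically damped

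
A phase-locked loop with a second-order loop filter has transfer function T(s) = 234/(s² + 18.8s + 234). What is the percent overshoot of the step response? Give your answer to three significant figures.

ω_n = √234 = 15.3 rad/s; ζ = 18.8/(2·15.3) = 0.614.
Overshoot: exp(−π·0.614/√(1−0.614²)) = 0.0866, i.e. 8.66%.

%OS ≈ 8.66%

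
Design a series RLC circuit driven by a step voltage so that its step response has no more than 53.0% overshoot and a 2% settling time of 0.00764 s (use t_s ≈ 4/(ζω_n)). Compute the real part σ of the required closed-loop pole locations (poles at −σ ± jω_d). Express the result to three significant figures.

The settling-time spec alone fixes σ = ζω_n = 4/t_s = 4/0.00764 = 524.
(Overshoot then fixes ζ = 0.198 and hence ω_d = σ·√(1−ζ²)/ζ = 2590 rad/s.)

σ ≈ 524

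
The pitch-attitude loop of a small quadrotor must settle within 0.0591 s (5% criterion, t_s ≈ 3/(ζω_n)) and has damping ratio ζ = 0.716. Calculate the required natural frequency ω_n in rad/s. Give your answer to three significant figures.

Rearranging t_s ≈ 3/(ζω_n) gives ω_n = 3/(ζ·t_s) = 3/(0.716 × 0.0591) = 70.9 rad/s.

ω_n ≈ 70.9 rad/s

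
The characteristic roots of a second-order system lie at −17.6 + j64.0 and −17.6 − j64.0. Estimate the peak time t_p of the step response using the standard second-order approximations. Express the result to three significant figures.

t_p = π/ω_d with ω_d = 64.0 (the imaginary part), so t_p = 0.0491 s.

t_p ≈ 0.0491 s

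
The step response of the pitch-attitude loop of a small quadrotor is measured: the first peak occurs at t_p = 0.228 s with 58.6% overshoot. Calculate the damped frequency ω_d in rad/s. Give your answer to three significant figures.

ω_d ≈ 13.8 rad/s

t_p = π/ω_d, so ω_d = π/0.228 = 13.8 rad/s.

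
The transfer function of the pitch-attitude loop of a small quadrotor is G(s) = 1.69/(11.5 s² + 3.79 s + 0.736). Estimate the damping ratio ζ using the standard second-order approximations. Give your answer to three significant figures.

Dividing through by 11.5: denominator becomes s² + 0.3296 s + 0.06400.
So ω_n = √0.06400 = 0.253 rad/s and ζ = 0.3296/(2·0.253) = 0.651.

ζ ≈ 0.651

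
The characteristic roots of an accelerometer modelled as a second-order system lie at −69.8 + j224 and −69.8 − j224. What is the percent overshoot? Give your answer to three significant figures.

%OS ≈ 37.6%

With σ = 69.8, ω_d = 224: ω_n = √(σ²+ω_d²) = 235 rad/s, ζ = σ/ω_n = 0.297.
Overshoot: exp(−π·0.297/√(1−0.297²)) = 0.376, i.e. 37.6%.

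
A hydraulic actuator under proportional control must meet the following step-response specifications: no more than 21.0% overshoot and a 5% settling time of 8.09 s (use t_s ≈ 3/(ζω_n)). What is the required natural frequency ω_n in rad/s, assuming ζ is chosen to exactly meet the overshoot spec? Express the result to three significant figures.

ω_n ≈ 0.834 rad/s

ζ = −ln(OS)/√(π² + (ln OS)²). With OS = 0.210, ln OS = −1.561 and ζ = 1.561/3.508 = 0.445.
Then ω_n = 3/(ζ t_s) = 3/(0.445 × 8.09) = 0.834 rad/s.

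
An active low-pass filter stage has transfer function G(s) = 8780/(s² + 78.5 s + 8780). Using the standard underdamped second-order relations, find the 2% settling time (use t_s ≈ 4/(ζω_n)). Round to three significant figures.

t_s ≈ 0.102 s

Comparing the denominator to s² + 2ζω_n s + ω_n²: ω_n = √8780 = 93.7 rad/s, and 2ζω_n = 78.5 so ζ = 78.5/(2·93.7) = 0.419.
t_s ≈ 4/(ζω_n) = 4/(0.419·93.7) = 0.102 s.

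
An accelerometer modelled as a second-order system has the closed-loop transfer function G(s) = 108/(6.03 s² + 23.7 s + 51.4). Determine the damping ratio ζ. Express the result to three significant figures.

Dividing through by 6.03: denominator becomes s² + 3.930 s + 8.524.
So ω_n = √8.524 = 2.92 rad/s and ζ = 3.930/(2·2.92) = 0.673.

ζ ≈ 0.673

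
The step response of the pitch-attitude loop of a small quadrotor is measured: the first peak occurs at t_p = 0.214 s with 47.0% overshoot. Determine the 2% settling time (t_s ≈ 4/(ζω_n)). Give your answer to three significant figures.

t_s ≈ 1.13 s

ζ from %OS: ζ = |ln 0.470|/√(π²+ln²0.470) = 0.234.
t_p = π/ω_d ⇒ ω_d = 14.7 rad/s; then ω_n = ω_d/√(1−ζ²) = 15.1 rad/s.
t_s ≈ 4/(ζω_n) = 4/(0.234·15.1) = 1.13 s.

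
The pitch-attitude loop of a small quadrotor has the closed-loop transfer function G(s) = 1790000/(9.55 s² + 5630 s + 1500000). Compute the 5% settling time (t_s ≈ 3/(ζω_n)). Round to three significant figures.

Dividing through by 9.55: denominator becomes s² + 589.5 s + 157100.
So ω_n = √157100 = 396 rad/s and ζ = 589.5/(2·396) = 0.744.
t_s ≈ 3/(ζω_n) = 0.0102 s.

t_s ≈ 0.0102 s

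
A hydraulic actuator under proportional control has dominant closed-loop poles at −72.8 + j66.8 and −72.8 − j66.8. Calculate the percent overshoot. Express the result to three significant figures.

|pole| = ω_n = √(72.8² + 66.8²) = 98.8 rad/s; ζ = cos θ = σ/ω_n = 0.737.
%OS = 100 e^{−πζ/√(1−ζ²)} with ζ = 0.737 gives 3.26%.

%OS ≈ 3.26%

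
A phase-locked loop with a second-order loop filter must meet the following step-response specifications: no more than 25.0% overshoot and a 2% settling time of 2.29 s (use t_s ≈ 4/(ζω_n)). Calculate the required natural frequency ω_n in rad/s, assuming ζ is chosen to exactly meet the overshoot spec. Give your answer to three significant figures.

Inverting the overshoot relation: ζ = |ln 0.250|/√(π² + ln²0.250) = 0.404.
From t_s ≈ 4/(ζω_n): ω_n = 4/(ζ·t_s) = 4/(0.404·2.29) = 4.33 rad/s.

ω_n ≈ 4.33 rad/s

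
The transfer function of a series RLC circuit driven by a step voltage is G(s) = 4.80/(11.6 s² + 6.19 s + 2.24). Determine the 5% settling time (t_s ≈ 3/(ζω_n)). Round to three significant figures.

t_s ≈ 11.2 s

Dividing through by 11.6: denominator becomes s² + 0.5336 s + 0.1931.
So ω_n = √0.1931 = 0.439 rad/s and ζ = 0.5336/(2·0.439) = 0.607.
t_s ≈ 3/(ζω_n) = 11.2 s.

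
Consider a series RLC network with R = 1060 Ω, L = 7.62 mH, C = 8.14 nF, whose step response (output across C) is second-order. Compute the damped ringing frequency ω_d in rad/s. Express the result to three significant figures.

For a series RLC circuit (capacitor voltage as output), ω_n = 1/√(LC) = 1/√(7.62 mH · 8.14 nF) = 127000 rad/s.
ζ = (R/2)·√(C/L) = (1060/2)·√(8.14 nF/7.62 mH) = 0.548.
ω_d = ω_n√(1−ζ²) = 106000 rad/s.

ω_d ≈ 106000 rad/s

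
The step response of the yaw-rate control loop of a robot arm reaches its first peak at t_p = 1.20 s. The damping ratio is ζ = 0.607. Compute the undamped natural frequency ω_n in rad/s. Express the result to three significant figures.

Peak time t_p = π/ω_d, so ω_d = π/t_p = π/1.20 = 2.62 rad/s.
ω_n = ω_d/√(1−ζ²) = 2.62/√0.632 = 3.29 rad/s.

ω_n ≈ 3.29 rad/s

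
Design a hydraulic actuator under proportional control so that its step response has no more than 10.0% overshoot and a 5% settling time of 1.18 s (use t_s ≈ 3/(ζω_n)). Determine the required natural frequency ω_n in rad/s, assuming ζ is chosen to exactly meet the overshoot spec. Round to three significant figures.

From %OS = 100·exp(−πζ/√(1−ζ²)), invert to get ζ = −ln(OS)/√(π² + ln²(OS)) with OS = 0.100.
−ln 0.100 = 2.303, so ζ = 2.303/√(π² + 5.302) = 0.591.
Then ω_n = 3/(ζ t_s) = 3/(0.591 × 1.18) = 4.30 rad/s.

ω_n ≈ 4.30 rad/s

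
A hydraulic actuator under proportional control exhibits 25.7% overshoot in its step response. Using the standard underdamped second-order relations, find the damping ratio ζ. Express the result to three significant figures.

Inverting the overshoot relation: ζ = |ln 0.257|/√(π² + ln²0.257) = 0.397.

ζ ≈ 0.397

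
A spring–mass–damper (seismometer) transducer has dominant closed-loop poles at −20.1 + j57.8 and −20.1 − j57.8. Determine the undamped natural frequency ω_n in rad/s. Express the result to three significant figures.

|pole| = ω_n = √(20.1² + 57.8²) = 61.2 rad/s; ζ = cos θ = σ/ω_n = 0.328.

ω_n ≈ 61.2 rad/s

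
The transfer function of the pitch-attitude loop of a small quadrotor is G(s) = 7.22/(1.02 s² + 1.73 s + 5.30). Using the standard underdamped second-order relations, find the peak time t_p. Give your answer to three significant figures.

t_p ≈ 1.48 s

Dividing through by 1.02: denominator becomes s² + 1.696 s + 5.196.
So ω_n = √5.196 = 2.28 rad/s and ζ = 1.696/(2·2.28) = 0.372.
ω_d = ω_n√(1−ζ²) = 2.12 rad/s. t_p = π/ω_d = 1.48 s.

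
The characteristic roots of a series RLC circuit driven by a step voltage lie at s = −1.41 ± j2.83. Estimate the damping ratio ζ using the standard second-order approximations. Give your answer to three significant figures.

ζ ≈ 0.446

|pole| = ω_n = √(1.41² + 2.83²) = 3.16 rad/s; ζ = cos θ = σ/ω_n = 0.446.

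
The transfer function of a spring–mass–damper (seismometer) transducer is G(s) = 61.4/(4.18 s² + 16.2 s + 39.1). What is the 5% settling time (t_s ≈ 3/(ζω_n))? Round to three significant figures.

t_s ≈ 1.55 s

Dividing through by 4.18: denominator becomes s² + 3.876 s + 9.354.
So ω_n = √9.354 = 3.06 rad/s and ζ = 3.876/(2·3.06) = 0.634.
t_s ≈ 3/(ζω_n) = 1.55 s.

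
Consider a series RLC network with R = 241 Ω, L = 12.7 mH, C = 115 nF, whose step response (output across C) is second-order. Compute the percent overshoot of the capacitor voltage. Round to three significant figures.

%OS ≈ 29.5%

For a series RLC circuit (capacitor voltage as output), ω_n = 1/√(LC) = 1/√(12.7 mH · 115 nF) = 26200 rad/s.
ζ = (R/2)·√(C/L) = (241/2)·√(115 nF/12.7 mH) = 0.363.
Overshoot: exp(−π·0.363/√(1−0.363²)) = 0.295, i.e. 29.5%.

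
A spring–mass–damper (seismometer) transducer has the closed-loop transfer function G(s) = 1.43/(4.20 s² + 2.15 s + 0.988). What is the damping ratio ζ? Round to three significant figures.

Dividing through by 4.20: denominator becomes s² + 0.5119 s + 0.2352.
So ω_n = √0.2352 = 0.485 rad/s and ζ = 0.5119/(2·0.485) = 0.528.

ζ ≈ 0.528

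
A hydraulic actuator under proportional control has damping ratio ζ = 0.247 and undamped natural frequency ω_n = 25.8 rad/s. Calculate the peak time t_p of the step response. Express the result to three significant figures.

t_p ≈ 0.126 s

The damped frequency is ω_d = ω_n√(1−ζ²) = 25.8·√(1−0.0610) = 25.0 rad/s.
Peak time t_p = π/ω_d = π/25.0 = 0.126 s.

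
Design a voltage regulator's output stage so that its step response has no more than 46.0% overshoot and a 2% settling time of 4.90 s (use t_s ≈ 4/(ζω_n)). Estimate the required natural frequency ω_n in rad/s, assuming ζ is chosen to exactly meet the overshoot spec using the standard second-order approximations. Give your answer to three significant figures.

Inverting the overshoot relation: ζ = |ln 0.460|/√(π² + ln²0.460) = 0.240.
Then ω_n = 4/(ζ t_s) = 4/(0.240 × 4.90) = 3.40 rad/s.

ω_n ≈ 3.40 rad/s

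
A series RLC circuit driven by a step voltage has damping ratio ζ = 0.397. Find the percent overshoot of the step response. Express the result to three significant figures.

For an underdamped second-order system, %OS = 100·exp(−πζ/√(1−ζ²)).
πζ/√(1−ζ²) = π·0.397/√(1−0.158) = 1.359, so %OS = 100·e^(−1.359) = 25.7%.

%OS ≈ 25.7%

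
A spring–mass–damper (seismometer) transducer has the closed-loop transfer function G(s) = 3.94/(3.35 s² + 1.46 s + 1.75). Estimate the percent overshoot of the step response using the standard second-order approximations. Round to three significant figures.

Dividing through by 3.35: denominator becomes s² + 0.4358 s + 0.5224.
So ω_n = √0.5224 = 0.723 rad/s and ζ = 0.4358/(2·0.723) = 0.301.
Overshoot: exp(−π·0.301/√(1−0.301²)) = 0.370, i.e. 37.0%.

%OS ≈ 37.0%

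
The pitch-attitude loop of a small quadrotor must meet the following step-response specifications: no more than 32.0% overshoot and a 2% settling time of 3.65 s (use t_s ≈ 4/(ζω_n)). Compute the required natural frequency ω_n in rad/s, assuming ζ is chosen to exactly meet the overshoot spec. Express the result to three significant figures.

ω_n ≈ 3.21 rad/s

From %OS = 100·exp(−πζ/√(1−ζ²)), invert to get ζ = −ln(OS)/√(π² + ln²(OS)) with OS = 0.320.
−ln 0.320 = 1.139, so ζ = 1.139/√(π² + 1.298) = 0.341.
Then ω_n = 4/(ζ t_s) = 4/(0.341 × 3.65) = 3.21 rad/s.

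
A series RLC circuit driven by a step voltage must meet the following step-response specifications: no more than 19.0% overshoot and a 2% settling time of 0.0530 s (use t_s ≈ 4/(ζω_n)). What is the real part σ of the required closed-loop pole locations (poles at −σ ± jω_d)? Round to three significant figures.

The settling-time spec alone fixes σ = ζω_n = 4/t_s = 4/0.0530 = 75.5.
(Overshoot then fixes ζ = 0.467 and hence ω_d = σ·√(1−ζ²)/ζ = 143 rad/s.)

σ ≈ 75.5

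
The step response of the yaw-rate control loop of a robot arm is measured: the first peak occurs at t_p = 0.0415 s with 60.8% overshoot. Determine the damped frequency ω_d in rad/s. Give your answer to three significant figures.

t_p = π/ω_d, so ω_d = π/0.0415 = 75.7 rad/s.

ω_d ≈ 75.7 rad/s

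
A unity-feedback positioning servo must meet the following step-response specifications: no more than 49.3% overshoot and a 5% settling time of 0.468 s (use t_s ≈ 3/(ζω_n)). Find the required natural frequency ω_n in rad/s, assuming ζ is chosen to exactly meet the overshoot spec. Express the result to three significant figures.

ω_n ≈ 29.2 rad/s

From %OS = 100·exp(−πζ/√(1−ζ²)), invert to get ζ = −ln(OS)/√(π² + ln²(OS)) with OS = 0.493.
−ln 0.493 = 0.7072, so ζ = 0.7072/√(π² + 0.5002) = 0.220.
From t_s ≈ 3/(ζω_n): ω_n = 3/(ζ·t_s) = 3/(0.220·0.468) = 29.2 rad/s.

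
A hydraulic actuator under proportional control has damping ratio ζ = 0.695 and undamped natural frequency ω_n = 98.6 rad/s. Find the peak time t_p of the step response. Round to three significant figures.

t_p ≈ 0.0443 s

The damped frequency is ω_d = ω_n√(1−ζ²) = 98.6·√(1−0.483) = 70.9 rad/s.
Peak time t_p = π/ω_d = π/70.9 = 0.0443 s.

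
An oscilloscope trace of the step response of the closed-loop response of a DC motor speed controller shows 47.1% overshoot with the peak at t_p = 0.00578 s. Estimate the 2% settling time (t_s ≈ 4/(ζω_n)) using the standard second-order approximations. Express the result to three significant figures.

ζ from %OS: ζ = |ln 0.471|/√(π²+ln²0.471) = 0.233.
From t_p = π/ω_d, ω_d = π/0.00578 = 544 rad/s, so ω_n = ω_d/√(1−ζ²) = 559 rad/s.
t_s ≈ 4/(ζω_n) = 4/(0.233·559) = 0.0307 s.

t_s ≈ 0.0307 s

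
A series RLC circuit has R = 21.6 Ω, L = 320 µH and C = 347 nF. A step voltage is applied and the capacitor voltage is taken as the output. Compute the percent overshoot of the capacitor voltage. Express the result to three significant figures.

%OS ≈ 30.3%

For a series RLC circuit (capacitor voltage as output), ω_n = 1/√(LC) = 1/√(320 µH · 347 nF) = 94900 rad/s.
ζ = (R/2)·√(C/L) = (21.6/2)·√(347 nF/320 µH) = 0.356.
%OS = 100 e^{−πζ/√(1−ζ²)} with ζ = 0.356 gives 30.3%.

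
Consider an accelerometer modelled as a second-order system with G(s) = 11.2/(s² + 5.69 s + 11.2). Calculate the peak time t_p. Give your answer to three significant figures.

t_p ≈ 1.78 s

Comparing the denominator to s² + 2ζω_n s + ω_n²: ω_n = √11.2 = 3.35 rad/s, and 2ζω_n = 5.69 so ζ = 5.69/(2·3.35) = 0.850.
ω_d = 3.35·√(1 − 0.850²) = 1.76 rad/s. Then t_p = π/ω_d = 1.78 s.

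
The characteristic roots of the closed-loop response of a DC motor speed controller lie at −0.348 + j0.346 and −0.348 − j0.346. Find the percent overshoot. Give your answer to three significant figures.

%OS ≈ 4.24%

|pole| = ω_n = √(0.348² + 0.346²) = 0.491 rad/s; ζ = cos θ = σ/ω_n = 0.709.
%OS = 100 e^{−πζ/√(1−ζ²)} with ζ = 0.709 gives 4.24%.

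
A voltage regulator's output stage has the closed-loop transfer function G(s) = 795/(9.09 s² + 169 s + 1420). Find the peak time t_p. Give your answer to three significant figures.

Dividing through by 9.09: denominator becomes s² + 18.59 s + 156.2.
So ω_n = √156.2 = 12.5 rad/s and ζ = 18.59/(2·12.5) = 0.744.
ω_d = ω_n√(1−ζ²) = 8.35 rad/s. t_p = π/ω_d = 0.376 s.

t_p ≈ 0.376 s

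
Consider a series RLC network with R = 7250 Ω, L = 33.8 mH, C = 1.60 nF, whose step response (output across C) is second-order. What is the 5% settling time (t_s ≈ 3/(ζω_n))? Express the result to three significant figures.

For a series RLC circuit (capacitor voltage as output), ω_n = 1/√(LC) = 1/√(33.8 mH · 1.60 nF) = 136000 rad/s.
ζ = (R/2)·√(C/L) = (7250/2)·√(1.60 nF/33.8 mH) = 0.789.
t_s ≈ 3/(ζω_n) = 0.0000280 s.

t_s ≈ 0.0000280 s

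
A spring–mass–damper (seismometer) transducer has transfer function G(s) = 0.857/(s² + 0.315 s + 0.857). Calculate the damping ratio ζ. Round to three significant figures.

ζ ≈ 0.170

Matching coefficients with s² + 2ζω_n s + ω_n² gives ω_n² = 0.857 ⇒ ω_n = 0.926 rad/s, and ζ = 0.315/(2ω_n) = 0.170.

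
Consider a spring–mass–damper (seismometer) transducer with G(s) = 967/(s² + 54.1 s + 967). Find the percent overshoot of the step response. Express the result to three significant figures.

%OS ≈ 0.393%

Comparing the denominator to s² + 2ζω_n s + ω_n²: ω_n = √967 = 31.1 rad/s, and 2ζω_n = 54.1 so ζ = 54.1/(2·31.1) = 0.870.
%OS = 100 e^{−πζ/√(1−ζ²)} with ζ = 0.870 gives 0.393%.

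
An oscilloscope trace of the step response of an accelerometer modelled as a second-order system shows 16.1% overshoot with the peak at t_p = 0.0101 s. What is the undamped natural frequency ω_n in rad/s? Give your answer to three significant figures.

ω_n ≈ 360 rad/s

The overshoot fixes ζ = −ln(OS)/√(π²+ln²(OS)) = 0.503.
From t_p = π/ω_d, ω_d = π/0.0101 = 311 rad/s, so ω_n = ω_d/√(1−ζ²) = 360 rad/s.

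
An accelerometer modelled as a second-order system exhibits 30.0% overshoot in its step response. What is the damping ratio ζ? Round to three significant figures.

Inverting the overshoot relation: ζ = |ln 0.300|/√(π² + ln²0.300) = 0.358.

ζ ≈ 0.358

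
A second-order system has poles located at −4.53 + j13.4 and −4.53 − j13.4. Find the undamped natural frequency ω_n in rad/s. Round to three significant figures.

|pole| = ω_n = √(4.53² + 13.4²) = 14.1 rad/s; ζ = cos θ = σ/ω_n = 0.320.

ω_n ≈ 14.1 rad/s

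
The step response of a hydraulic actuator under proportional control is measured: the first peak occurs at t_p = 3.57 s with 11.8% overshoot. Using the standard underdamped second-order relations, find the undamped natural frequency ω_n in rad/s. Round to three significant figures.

The overshoot fixes ζ = −ln(OS)/√(π²+ln²(OS)) = 0.562.
t_p = π/ω_d ⇒ ω_d = 0.880 rad/s; then ω_n = ω_d/√(1−ζ²) = 1.06 rad/s.

ω_n ≈ 1.06 rad/s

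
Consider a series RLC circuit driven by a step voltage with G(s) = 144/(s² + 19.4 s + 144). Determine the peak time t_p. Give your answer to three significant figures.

Comparing the denominator to s² + 2ζω_n s + ω_n²: ω_n = √144 = 12.0 rad/s, and 2ζω_n = 19.4 so ζ = 19.4/(2·12.0) = 0.808.
The damped frequency ω_d = ω_n√(1−ζ²) = 7.06 rad/s. Then t_p = π/ω_d = 0.445 s.

t_p ≈ 0.445 s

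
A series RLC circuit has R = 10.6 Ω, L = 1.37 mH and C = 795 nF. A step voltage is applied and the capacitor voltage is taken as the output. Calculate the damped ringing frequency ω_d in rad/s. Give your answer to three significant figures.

ω_d ≈ 30100 rad/s

For a series RLC circuit (capacitor voltage as output), ω_n = 1/√(LC) = 1/√(1.37 mH · 795 nF) = 30300 rad/s.
ζ = (R/2)·√(C/L) = (10.6/2)·√(795 nF/1.37 mH) = 0.128.
The damped frequency ω_d = ω_n√(1−ζ²) = 30100 rad/s.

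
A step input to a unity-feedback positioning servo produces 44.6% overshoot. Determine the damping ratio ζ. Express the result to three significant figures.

ζ = −ln(OS)/√(π² + (ln OS)²). With OS = 0.446, ln OS = −0.8074 and ζ = 0.8074/3.244 = 0.249.

ζ ≈ 0.249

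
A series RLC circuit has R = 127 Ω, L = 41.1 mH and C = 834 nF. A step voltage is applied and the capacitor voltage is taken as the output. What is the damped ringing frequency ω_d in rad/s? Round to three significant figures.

For a series RLC circuit (capacitor voltage as output), ω_n = 1/√(LC) = 1/√(41.1 mH · 834 nF) = 5400 rad/s.
ζ = (R/2)·√(C/L) = (127/2)·√(834 nF/41.1 mH) = 0.286.
ω_d = 5400·√(1 − 0.286²) = 5180 rad/s.

ω_d ≈ 5180 rad/s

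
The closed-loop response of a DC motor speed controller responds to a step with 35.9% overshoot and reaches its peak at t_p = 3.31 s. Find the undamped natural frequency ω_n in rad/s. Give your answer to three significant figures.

ζ from %OS: ζ = |ln 0.359|/√(π²+ln²0.359) = 0.310.
From t_p = π/ω_d, ω_d = π/3.31 = 0.949 rad/s, so ω_n = ω_d/√(1−ζ²) = 0.998 rad/s.

ω_n ≈ 0.998 rad/s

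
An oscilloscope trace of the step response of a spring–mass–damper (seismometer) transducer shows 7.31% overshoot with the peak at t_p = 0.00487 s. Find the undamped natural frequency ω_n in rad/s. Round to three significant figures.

ω_n ≈ 839 rad/s

The overshoot fixes ζ = −ln(OS)/√(π²+ln²(OS)) = 0.640.
From t_p = π/ω_d, ω_d = π/0.00487 = 645 rad/s, so ω_n = ω_d/√(1−ζ²) = 839 rad/s.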